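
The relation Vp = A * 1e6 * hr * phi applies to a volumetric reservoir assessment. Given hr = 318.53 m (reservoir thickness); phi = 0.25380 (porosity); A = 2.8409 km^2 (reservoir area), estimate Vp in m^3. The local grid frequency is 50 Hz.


Vp = A * 1e6 * hr * phi
Vp = 2.8409 * 1e6 * 318.53 * 0.25380
Vp = 2.2967e+08 m^3


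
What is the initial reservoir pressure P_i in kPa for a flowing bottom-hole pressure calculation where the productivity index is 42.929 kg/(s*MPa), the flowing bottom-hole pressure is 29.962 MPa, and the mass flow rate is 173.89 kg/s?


P_i = P_wf + mdot / PI
P_i = 29.962 + 173.89 / 42.929
P_i = 34.01264 MPa
Convert: 34.01264 MPa * 1000.0 = 34013 kPa
P_i = 34013 kPa


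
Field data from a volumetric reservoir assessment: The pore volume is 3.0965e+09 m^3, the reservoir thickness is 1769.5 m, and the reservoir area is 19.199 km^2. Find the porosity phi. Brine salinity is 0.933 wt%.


phi = Vp / (A * 1e6 * hr)
phi = 3.0965e+09 / (19.199 * 1e6 * 1769.5)
phi = 0.091147


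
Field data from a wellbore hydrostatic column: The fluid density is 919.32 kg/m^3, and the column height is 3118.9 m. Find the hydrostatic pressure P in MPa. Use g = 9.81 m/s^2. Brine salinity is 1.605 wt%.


P = rho * g * h / 1e6
P = 919.32 * 9.81 * 3118.9 / 1e6
P = 28.128 MPa


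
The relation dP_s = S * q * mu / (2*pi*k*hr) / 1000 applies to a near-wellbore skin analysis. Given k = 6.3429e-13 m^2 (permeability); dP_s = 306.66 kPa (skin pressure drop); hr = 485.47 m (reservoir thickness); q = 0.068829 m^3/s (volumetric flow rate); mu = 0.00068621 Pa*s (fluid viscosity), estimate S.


S = dP_s * 1000 * 2*pi*k*hr / (q*mu)
S = 306.66 * 1000 * 2*pi*6.3429e-13*485.47 / (0.068829*0.00068621)
S = 12.562


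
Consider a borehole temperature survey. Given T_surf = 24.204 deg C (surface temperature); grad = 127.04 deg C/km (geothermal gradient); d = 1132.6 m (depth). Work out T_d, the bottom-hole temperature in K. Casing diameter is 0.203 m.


T_d = T_surf + grad * d / 1000
T_d = 24.204 + 127.04 * 1132.6 / 1000
T_d = 168.0895 deg C
Convert to K: 168.0895 + 273.15 = 441.24 K
T_d = 441.24 K


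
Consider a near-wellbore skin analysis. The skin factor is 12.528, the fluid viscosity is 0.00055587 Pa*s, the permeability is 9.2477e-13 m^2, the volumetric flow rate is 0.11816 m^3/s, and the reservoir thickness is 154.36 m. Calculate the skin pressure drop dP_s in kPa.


dP_s = S * q * mu / (2*pi*k*hr) / 1000
dP_s = 12.528 * 0.11816 * 0.00055587 / (2*pi*9.2477e-13*154.36) / 1000
dP_s = 917.44 kPa


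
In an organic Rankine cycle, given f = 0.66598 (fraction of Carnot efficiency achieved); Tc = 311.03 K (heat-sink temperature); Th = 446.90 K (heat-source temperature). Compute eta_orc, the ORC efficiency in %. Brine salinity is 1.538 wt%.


eta_orc = (1 - Tc/Th) * f * 100
eta_orc = (1 - 311.03/446.90) * 0.66598 * 100
eta_orc = 20.248 %


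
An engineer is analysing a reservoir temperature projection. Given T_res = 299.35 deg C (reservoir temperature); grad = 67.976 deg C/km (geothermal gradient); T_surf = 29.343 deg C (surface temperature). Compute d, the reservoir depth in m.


d = (T_res - T_surf) / grad * 1000
d = (299.35 - 29.343) / 67.976 * 1000
d = 3972.1 m


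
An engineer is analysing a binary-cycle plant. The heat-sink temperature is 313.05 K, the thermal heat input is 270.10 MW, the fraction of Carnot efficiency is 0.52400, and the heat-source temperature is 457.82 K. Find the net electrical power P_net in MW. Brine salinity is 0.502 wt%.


Step 1: eta = (1 - Tc/Th)*f = (1 - 313.05/457.82)*0.524 = 0.1656972
Step 2: P_net = eta * Q_in = 0.1656972 * 270.1 = 44.755 MW
P_net = 44.755 MW


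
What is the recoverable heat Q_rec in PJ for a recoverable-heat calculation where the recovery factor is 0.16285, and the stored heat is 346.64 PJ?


Q_rec = Q_s * RF
Q_rec = 346.64 * 0.16285
Q_rec = 56.450 PJ


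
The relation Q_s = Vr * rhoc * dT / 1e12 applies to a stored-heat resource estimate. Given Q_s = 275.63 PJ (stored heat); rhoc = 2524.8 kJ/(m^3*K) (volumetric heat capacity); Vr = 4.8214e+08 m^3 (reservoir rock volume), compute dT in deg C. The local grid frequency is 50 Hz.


dT = Q_s * 1e12 / (Vr * rhoc)
dT = 275.63 * 1e12 / (4.8214e+08 * 2524.8)
dT = 226.4260 K
Convert (temperature difference, 1 K = 1 deg C): 226.4260 K = 226.4260 deg C
dT = 226.43 deg C


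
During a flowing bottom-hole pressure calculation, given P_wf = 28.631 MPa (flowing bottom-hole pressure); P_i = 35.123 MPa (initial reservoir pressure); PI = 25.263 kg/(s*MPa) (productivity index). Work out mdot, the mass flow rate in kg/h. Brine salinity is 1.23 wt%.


mdot = (P_i - P_wf) * PI
mdot = (35.123 - 28.631) * 25.263
mdot = 164.0074 kg/s
Convert: 164.0074 kg/s * 3600.0 = 5.9043e+05 kg/h
mdot = 5.9043e+05 kg/h


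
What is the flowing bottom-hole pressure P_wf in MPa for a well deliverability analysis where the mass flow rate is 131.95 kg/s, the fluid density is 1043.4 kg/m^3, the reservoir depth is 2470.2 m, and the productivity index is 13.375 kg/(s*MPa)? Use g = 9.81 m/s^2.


Step 1: P_i = rho*g*h/1e6 = 1043.4*9.81*2470.2/1e6 = 25.28436 MPa
Step 2: P_wf = P_i - mdot/PI = 25.28436 - 131.95/13.375 = 15.419 MPa
P_wf = 15.419 MPa


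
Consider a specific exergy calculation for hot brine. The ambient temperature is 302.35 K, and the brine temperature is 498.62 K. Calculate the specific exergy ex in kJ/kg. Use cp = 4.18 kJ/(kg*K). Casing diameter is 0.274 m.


ex = cp * ((T_b - T_0) - T_0 * ln(T_b/T_0))
ex = 4.18 * ((498.62 - 302.35) - 302.35 * ln(498.62/302.35))
ex = 188.17 kJ/kg


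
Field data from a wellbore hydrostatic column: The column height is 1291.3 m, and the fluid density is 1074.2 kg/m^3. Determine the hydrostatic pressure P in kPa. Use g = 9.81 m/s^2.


P = rho * g * h / 1e6
P = 1074.2 * 9.81 * 1291.3 / 1e6
P = 13.60759 MPa
Convert: 13.60759 MPa * 1000.0 = 13608 kPa
P = 13608 kPa


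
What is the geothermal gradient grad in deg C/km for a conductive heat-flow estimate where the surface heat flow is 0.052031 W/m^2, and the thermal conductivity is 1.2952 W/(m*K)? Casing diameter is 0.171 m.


grad = q * 1000 / k
grad = 0.052031 * 1000 / 1.2952
grad = 40.172 deg C/km


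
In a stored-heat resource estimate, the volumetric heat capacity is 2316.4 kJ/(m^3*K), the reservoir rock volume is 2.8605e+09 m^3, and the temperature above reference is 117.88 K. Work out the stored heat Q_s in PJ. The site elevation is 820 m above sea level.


Q_s = Vr * rhoc * dT / 1e12
Q_s = 2.8605e+09 * 2316.4 * 117.88 / 1e12
Q_s = 781.08 PJ


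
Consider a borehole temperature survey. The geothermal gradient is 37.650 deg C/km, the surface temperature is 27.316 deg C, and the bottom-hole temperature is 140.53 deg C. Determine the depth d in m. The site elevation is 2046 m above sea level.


d = (T_d - T_surf) / grad * 1000
d = (140.53 - 27.316) / 37.650 * 1000
d = 3007.0 m


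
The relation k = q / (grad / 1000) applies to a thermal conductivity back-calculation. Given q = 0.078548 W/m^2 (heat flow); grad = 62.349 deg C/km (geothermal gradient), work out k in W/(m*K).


k = q / (grad / 1000)
k = 0.078548 / (62.349 / 1000)
k = 1.2598 W/(m*K)


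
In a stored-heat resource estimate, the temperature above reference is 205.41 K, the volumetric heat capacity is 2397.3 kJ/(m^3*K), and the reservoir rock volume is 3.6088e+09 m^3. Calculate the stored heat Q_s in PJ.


Q_s = Vr * rhoc * dT / 1e12
Q_s = 3.6088e+09 * 2397.3 * 205.41 / 1e12
Q_s = 1777.1 PJ


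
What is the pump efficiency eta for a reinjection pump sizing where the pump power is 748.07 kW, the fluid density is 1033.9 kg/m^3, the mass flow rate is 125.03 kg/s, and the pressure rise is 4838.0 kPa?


eta = mdot * dP / (rho * P_pump)
eta = 125.03 * 4838.0 / (1033.9 * 748.07)
eta = 0.78209


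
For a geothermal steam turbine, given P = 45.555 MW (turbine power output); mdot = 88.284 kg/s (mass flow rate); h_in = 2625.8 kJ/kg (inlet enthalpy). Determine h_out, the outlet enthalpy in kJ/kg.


h_out = h_in - P * 1000 / mdot
h_out = 2625.8 - 45.555 * 1000 / 88.284
h_out = 2109.8 kJ/kg


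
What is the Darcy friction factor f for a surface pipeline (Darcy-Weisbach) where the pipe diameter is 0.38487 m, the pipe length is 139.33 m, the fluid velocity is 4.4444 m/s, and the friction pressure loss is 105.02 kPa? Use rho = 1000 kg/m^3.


f = dP*1000 / ((L/D)*(rho*vel^2/2))
f = 105.02*1000 / ((139.33/0.38487)*(1000*4.4444^2/2))
f = 0.029373


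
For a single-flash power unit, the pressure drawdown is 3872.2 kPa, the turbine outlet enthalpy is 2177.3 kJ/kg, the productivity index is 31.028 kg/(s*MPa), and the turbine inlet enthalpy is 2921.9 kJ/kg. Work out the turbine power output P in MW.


Step 1: mdot = PI * dP / 1000 = 31.028 * 3872.2 / 1000 = 120.1466 kg/s
Step 2: P = mdot*(h_in - h_out)/1000 = 120.1466*(2921.9 - 2177.3)/1000 = 89.461 MW
P = 89.461 MW


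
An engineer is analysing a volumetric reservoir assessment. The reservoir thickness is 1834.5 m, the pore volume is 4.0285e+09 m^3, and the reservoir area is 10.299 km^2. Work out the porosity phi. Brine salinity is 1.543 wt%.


phi = Vp / (A * 1e6 * hr)
phi = 4.0285e+09 / (10.299 * 1e6 * 1834.5)
phi = 0.21322


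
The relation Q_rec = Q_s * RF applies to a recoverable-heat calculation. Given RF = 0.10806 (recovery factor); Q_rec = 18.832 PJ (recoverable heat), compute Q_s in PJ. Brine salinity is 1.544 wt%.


Q_s = Q_rec / RF
Q_s = 18.832 / 0.10806
Q_s = 174.27 PJ


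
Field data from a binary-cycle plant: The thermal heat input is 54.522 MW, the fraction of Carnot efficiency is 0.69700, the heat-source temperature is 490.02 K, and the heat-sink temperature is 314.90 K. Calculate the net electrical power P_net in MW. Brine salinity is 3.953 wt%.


Step 1: eta = (1 - Tc/Th)*f = (1 - 314.9/490.02)*0.697 = 0.2490891
Step 2: P_net = eta * Q_in = 0.2490891 * 54.522 = 13.581 MW
P_net = 13.581 MW


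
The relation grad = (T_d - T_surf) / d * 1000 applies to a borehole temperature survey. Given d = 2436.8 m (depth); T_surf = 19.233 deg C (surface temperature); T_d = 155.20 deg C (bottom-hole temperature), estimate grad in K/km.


grad = (T_d - T_surf) / d * 1000
grad = (155.20 - 19.233) / 2436.8 * 1000
grad = 55.79736 deg C/km
Convert: 55.79736 deg C/km * 1.0 = 55.797 K/km
grad = 55.797 K/km


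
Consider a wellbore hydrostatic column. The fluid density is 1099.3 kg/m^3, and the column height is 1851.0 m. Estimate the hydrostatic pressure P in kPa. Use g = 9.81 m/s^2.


P = rho * g * h / 1e6
P = 1099.3 * 9.81 * 1851.0 / 1e6
P = 19.96143 MPa
Convert: 19.96143 MPa * 1000.0 = 19961 kPa
P = 19961 kPa


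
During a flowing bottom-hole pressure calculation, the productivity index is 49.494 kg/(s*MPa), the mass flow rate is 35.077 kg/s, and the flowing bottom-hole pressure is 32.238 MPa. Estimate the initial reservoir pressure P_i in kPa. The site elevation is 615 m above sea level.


P_i = P_wf + mdot / PI
P_i = 32.238 + 35.077 / 49.494
P_i = 32.94671 MPa
Convert: 32.94671 MPa * 1000.0 = 32947 kPa
P_i = 32947 kPa


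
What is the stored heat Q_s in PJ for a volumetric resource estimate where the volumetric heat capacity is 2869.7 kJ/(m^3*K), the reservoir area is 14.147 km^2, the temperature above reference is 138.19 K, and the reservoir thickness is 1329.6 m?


Step 1: Vr = A*1e6*hr = 14.147*1e6*1329.6 = 1.880985e+10 m^3
Step 2: Q_s = Vr*rhoc*dT/1e12 = 1.880985e+10*2869.7*138.19/1e12 = 7459.3 PJ
Q_s = 7459.3 PJ


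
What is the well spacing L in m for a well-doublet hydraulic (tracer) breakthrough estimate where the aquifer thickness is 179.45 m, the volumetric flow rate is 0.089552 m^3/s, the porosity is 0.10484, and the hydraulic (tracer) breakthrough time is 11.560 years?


L = sqrt(t_bt*365.25*86400*3*Qv / (pi*hr*phi))
L = sqrt(11.560*365.25*86400*3*0.089552 / (pi*179.45*0.10484))
L = 1287.7 m


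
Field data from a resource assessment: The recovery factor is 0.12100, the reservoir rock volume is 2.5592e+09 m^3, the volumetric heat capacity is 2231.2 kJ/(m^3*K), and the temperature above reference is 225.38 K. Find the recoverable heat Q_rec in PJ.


Step 1: Q_s = Vr*rhoc*dT/1e12 = 2.5592e+09*2231.2*225.38/1e12 = 1286.939 PJ
Step 2: Q_rec = Q_s * RF = 1286.939 * 0.121 = 155.72 PJ
Q_rec = 155.72 PJ


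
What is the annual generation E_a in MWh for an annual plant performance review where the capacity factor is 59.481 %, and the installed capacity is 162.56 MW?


E_a = CF / 100 * cap * 8760
E_a = 59.481 / 100 * 162.56 * 8760
E_a = 8.4702e+05 MWh


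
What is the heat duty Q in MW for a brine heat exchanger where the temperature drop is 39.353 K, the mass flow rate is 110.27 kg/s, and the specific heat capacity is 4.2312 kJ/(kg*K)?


Q = mdot * cp * dT / 1000
Q = 110.27 * 4.2312 * 39.353 / 1000
Q = 18.361 MW


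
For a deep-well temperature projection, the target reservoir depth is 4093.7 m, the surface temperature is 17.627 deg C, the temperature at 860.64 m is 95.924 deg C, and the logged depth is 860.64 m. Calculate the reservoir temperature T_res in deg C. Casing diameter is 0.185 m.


Step 1: grad = (T_d1 - T_surf)/d1 * 1000 = (95.924 - 17.627)/860.64 * 1000 = 90.97532 deg C/km
Step 2: T_res = T_surf + grad*d2/1000 = 17.627 + 90.97532*4093.7/1000 = 390.05 deg C
T_res = 390.05 deg C


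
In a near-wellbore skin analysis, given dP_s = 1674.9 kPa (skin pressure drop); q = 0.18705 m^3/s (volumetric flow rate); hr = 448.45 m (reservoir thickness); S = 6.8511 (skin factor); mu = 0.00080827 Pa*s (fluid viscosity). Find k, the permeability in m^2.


k = S*q*mu / (2*pi*dP_s*1000*hr)
k = 6.8511*0.18705*0.00080827 / (2*pi*1674.9*1000*448.45)
k = 2.1948e-13 m^2


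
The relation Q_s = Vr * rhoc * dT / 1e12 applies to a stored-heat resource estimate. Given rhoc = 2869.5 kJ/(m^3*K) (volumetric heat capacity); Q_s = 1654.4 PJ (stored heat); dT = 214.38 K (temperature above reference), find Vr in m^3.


Vr = Q_s * 1e12 / (rhoc * dT)
Vr = 1654.4 * 1e12 / (2869.5 * 214.38)
Vr = 2.6894e+09 m^3


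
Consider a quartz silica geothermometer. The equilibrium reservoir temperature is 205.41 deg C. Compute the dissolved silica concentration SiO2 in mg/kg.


SiO2 = 10^(5.19 - 1309/(T_eq + 273.15))
SiO2 = 10^(5.19 - 1309/(205.41 + 273.15))
SiO2 = 284.91 mg/kg


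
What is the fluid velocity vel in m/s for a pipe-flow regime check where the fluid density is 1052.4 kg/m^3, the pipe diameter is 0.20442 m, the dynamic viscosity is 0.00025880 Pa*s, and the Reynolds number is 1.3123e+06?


vel = Re * mu / (rho * D)
vel = 1.3123e+06 * 0.00025880 / (1052.4 * 0.20442)
vel = 1.5787 m/s


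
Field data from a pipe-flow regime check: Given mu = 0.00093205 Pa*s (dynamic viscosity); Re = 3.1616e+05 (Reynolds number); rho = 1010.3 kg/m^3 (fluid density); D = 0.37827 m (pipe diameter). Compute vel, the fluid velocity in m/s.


vel = Re * mu / (rho * D)
vel = 3.1616e+05 * 0.00093205 / (1010.3 * 0.37827)
vel = 0.77107 m/s


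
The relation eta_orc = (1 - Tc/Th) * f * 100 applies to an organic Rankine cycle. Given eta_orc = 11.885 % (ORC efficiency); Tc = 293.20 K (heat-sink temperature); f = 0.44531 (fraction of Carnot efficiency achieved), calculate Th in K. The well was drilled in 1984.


Th = Tc / (1 - (eta_orc/100)/f)
Th = 293.20 / (1 - (11.885/100)/0.44531)
Th = 399.94 K


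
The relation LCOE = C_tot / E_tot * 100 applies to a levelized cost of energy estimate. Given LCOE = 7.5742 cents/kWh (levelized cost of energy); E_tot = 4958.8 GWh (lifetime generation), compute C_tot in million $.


C_tot = LCOE / 100 * E_tot
C_tot = 7.5742 / 100 * 4958.8
C_tot = 375.59 million $


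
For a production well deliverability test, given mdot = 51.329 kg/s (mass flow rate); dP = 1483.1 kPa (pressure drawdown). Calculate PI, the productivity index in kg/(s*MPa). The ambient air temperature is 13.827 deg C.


PI = mdot * 1000 / dP
PI = 51.329 * 1000 / 1483.1
PI = 34.609 kg/(s*MPa)


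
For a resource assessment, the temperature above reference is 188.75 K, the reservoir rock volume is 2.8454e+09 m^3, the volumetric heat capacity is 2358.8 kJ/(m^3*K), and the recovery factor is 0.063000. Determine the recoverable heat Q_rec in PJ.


Step 1: Q_s = Vr*rhoc*dT/1e12 = 2.8454e+09*2358.8*188.75/1e12 = 1266.839 PJ
Step 2: Q_rec = Q_s * RF = 1266.839 * 0.063 = 79.811 PJ
Q_rec = 79.811 PJ


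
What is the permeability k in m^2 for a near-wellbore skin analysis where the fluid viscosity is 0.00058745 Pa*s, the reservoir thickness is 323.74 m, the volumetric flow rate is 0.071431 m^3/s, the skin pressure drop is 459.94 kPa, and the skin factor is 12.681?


k = S*q*mu / (2*pi*dP_s*1000*hr)
k = 12.681*0.071431*0.00058745 / (2*pi*459.94*1000*323.74)
k = 5.6877e-13 m^2


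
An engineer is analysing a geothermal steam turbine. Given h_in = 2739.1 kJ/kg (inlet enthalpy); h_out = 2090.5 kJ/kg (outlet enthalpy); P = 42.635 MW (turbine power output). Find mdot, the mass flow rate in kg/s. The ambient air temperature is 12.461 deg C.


mdot = P * 1000 / (h_in - h_out)
mdot = 42.635 * 1000 / (2739.1 - 2090.5)
mdot = 65.734 kg/s


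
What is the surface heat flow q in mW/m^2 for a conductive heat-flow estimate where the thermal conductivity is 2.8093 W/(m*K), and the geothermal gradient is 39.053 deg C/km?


q = k * grad / 1000
q = 2.8093 * 39.053 / 1000
q = 0.1097116 W/m^2
Convert: 0.1097116 W/m^2 * 1000.0 = 109.71 mW/m^2
q = 109.71 mW/m^2


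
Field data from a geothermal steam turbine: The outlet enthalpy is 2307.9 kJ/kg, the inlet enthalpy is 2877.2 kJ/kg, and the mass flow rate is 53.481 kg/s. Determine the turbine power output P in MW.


P = mdot * (h_in - h_out) / 1000
P = 53.481 * (2877.2 - 2307.9) / 1000
P = 30.447 MW


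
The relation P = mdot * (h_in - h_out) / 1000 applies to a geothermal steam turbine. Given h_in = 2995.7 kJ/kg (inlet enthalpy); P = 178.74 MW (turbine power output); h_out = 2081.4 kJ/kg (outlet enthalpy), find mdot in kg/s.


mdot = P * 1000 / (h_in - h_out)
mdot = 178.74 * 1000 / (2995.7 - 2081.4)
mdot = 195.49 kg/s


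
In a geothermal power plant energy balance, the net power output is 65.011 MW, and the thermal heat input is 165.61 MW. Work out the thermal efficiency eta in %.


eta = W_net / Q_in * 100
eta = 65.011 / 165.61 * 100
eta = 39.255 %


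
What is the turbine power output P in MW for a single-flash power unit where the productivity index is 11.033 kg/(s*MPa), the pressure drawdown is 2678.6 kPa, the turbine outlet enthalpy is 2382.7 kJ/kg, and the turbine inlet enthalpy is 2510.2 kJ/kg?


Step 1: mdot = PI * dP / 1000 = 11.033 * 2678.6 / 1000 = 29.55299 kg/s
Step 2: P = mdot*(h_in - h_out)/1000 = 29.55299*(2510.2 - 2382.7)/1000 = 3.7680 MW
P = 3.7680 MW


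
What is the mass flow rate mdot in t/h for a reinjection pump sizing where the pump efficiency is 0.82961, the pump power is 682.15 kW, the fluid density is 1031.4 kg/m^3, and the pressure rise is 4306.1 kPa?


mdot = P_pump * rho * eta / dP
mdot = 682.15 * 1031.4 * 0.82961 / 4306.1
mdot = 135.5492 kg/s
Convert: 135.5492 kg/s * 3.6 = 487.98 t/h
mdot = 487.98 t/h


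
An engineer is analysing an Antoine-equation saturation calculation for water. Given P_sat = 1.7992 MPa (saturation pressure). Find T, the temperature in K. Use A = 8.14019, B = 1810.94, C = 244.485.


T = B / (A - log10(P_sat * 760 / 0.101325)) - C
T = 1810.94 / (8.14019 - log10(1.7992 * 760 / 0.101325)) - 244.485
T = 207.1195 deg C
Convert to K: 207.1195 + 273.15 = 480.27 K
T = 480.27 K


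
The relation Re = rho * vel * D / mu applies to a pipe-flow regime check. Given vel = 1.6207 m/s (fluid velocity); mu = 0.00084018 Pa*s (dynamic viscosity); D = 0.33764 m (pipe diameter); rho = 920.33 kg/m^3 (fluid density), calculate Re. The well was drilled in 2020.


Re = rho * vel * D / mu
Re = 920.33 * 1.6207 * 0.33764 / 0.00084018
Re = 5.9942e+05


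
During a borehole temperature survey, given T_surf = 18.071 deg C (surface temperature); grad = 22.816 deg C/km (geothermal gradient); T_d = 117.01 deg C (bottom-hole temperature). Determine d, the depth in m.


d = (T_d - T_surf) / grad * 1000
d = (117.01 - 18.071) / 22.816 * 1000
d = 4336.4 m


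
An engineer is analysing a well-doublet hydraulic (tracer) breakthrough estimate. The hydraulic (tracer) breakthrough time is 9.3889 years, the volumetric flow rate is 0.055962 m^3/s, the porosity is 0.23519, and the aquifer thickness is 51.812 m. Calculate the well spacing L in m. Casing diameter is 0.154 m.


L = sqrt(t_bt*365.25*86400*3*Qv / (pi*hr*phi))
L = sqrt(9.3889*365.25*86400*3*0.055962 / (pi*51.812*0.23519))
L = 1139.9 m


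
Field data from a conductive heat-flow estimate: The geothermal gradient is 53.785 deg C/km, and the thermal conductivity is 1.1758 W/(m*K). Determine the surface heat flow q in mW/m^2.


q = k * grad / 1000
q = 1.1758 * 53.785 / 1000
q = 0.06324040 W/m^2
Convert: 0.06324040 W/m^2 * 1000.0 = 63.240 mW/m^2
q = 63.240 mW/m^2


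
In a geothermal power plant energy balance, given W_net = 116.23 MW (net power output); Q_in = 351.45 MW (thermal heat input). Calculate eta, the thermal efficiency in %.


eta = W_net / Q_in * 100
eta = 116.23 / 351.45 * 100
eta = 33.072 %


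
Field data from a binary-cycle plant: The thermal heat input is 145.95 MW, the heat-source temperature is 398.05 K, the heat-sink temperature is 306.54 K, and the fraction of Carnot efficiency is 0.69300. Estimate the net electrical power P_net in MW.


Step 1: eta = (1 - Tc/Th)*f = (1 - 306.54/398.05)*0.693 = 0.1593177
Step 2: P_net = eta * Q_in = 0.1593177 * 145.95 = 23.252 MW
P_net = 23.252 MW


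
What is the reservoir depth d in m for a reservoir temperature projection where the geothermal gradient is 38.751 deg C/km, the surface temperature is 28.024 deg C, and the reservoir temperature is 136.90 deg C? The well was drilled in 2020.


d = (T_res - T_surf) / grad * 1000
d = (136.90 - 28.024) / 38.751 * 1000
d = 2809.6 m


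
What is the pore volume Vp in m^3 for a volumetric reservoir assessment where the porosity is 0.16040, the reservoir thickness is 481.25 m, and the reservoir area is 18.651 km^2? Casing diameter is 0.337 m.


Vp = A * 1e6 * hr * phi
Vp = 18.651 * 1e6 * 481.25 * 0.16040
Vp = 1.4397e+09 m^3


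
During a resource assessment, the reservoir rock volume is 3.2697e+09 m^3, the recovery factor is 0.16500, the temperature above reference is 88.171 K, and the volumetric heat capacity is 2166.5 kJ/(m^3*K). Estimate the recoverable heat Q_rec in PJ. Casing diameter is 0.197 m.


Step 1: Q_s = Vr*rhoc*dT/1e12 = 3.2697e+09*2166.5*88.171/1e12 = 624.5862 PJ
Step 2: Q_rec = Q_s * RF = 624.5862 * 0.165 = 103.06 PJ
Q_rec = 103.06 PJ


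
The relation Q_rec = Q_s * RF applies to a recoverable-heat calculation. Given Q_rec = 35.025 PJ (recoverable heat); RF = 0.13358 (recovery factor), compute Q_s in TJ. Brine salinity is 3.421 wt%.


Q_s = Q_rec / RF
Q_s = 35.025 / 0.13358
Q_s = 262.2024 PJ
Convert: 262.2024 PJ * 1000.0 = 2.6220e+05 TJ
Q_s = 2.6220e+05 TJ


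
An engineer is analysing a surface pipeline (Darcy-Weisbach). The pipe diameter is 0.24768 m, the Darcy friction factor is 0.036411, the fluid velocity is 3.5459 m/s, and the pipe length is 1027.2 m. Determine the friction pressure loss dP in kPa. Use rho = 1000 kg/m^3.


dP = f * (L/D) * (rho*vel^2/2) / 1000
dP = 0.036411 * (1027.2/0.24768) * (1000*3.5459^2/2) / 1000
dP = 949.34 kPa


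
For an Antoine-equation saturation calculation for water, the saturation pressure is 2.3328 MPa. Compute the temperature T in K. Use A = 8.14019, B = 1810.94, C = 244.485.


T = B / (A - log10(P_sat * 760 / 0.101325)) - C
T = 1810.94 / (8.14019 - log10(2.3328 * 760 / 0.101325)) - 244.485
T = 220.1904 deg C
Convert to K: 220.1904 + 273.15 = 493.34 K
T = 493.34 K


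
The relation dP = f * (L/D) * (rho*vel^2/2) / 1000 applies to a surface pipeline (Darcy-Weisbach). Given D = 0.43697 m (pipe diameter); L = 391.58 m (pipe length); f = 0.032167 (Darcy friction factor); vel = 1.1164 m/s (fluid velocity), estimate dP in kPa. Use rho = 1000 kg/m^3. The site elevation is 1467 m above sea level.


dP = f * (L/D) * (rho*vel^2/2) / 1000
dP = 0.032167 * (391.58/0.43697) * (1000*1.1164^2/2) / 1000
dP = 17.963 kPa


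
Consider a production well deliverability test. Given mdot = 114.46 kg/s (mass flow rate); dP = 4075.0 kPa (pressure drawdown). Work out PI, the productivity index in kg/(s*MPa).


PI = mdot * 1000 / dP
PI = 114.46 * 1000 / 4075.0
PI = 28.088 kg/(s*MPa)


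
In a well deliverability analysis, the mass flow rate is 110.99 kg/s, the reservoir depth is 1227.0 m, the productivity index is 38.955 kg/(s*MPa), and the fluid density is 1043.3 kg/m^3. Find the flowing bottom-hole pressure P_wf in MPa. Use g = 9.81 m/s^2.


Step 1: P_i = rho*g*h/1e6 = 1043.3*9.81*1227.0/1e6 = 12.55807 MPa
Step 2: P_wf = P_i - mdot/PI = 12.55807 - 110.99/38.955 = 9.7089 MPa
P_wf = 9.7089 MPa


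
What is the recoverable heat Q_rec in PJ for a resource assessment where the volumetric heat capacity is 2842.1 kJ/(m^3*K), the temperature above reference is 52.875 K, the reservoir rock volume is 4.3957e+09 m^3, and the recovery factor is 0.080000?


Step 1: Q_s = Vr*rhoc*dT/1e12 = 4.3957e+09*2842.1*52.875/1e12 = 660.5684 PJ
Step 2: Q_rec = Q_s * RF = 660.5684 * 0.08 = 52.845 PJ
Q_rec = 52.845 PJ


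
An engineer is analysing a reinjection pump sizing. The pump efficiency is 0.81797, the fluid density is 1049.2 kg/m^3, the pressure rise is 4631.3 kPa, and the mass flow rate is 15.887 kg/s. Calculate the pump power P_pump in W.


P_pump = mdot * dP / (rho * eta)
P_pump = 15.887 * 4631.3 / (1049.2 * 0.81797)
P_pump = 85.73322 kW
Convert: 85.73322 kW * 1000.0 = 85733 W
P_pump = 85733 W


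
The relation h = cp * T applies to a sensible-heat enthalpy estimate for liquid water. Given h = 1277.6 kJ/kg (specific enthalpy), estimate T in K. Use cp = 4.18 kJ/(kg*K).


T = h / cp
T = 1277.6 / 4.18
T = 305.6459 deg C
Convert to K: 305.6459 + 273.15 = 578.80 K
T = 578.80 K


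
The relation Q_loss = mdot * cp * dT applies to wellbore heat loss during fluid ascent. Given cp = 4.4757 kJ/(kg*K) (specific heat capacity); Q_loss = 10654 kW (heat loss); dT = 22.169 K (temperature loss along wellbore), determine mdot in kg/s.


mdot = Q_loss / (cp * dT)
mdot = 10654 / (4.4757 * 22.169)
mdot = 107.38 kg/s


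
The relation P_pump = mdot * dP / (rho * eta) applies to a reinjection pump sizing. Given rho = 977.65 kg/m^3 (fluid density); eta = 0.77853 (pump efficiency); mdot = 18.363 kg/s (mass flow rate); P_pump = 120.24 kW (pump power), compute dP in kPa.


dP = P_pump * rho * eta / mdot
dP = 120.24 * 977.65 * 0.77853 / 18.363
dP = 4983.8 kPa


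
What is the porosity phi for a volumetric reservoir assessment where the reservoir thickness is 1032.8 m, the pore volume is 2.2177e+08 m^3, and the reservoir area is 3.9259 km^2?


phi = Vp / (A * 1e6 * hr)
phi = 2.2177e+08 / (3.9259 * 1e6 * 1032.8)
phi = 0.054695


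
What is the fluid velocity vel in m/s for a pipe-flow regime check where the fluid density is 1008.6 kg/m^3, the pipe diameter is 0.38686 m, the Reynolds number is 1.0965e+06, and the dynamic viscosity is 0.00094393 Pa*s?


vel = Re * mu / (rho * D)
vel = 1.0965e+06 * 0.00094393 / (1008.6 * 0.38686)
vel = 2.6526 m/s


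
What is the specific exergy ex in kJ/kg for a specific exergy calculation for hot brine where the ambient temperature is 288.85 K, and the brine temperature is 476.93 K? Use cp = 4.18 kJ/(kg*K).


ex = cp * ((T_b - T_0) - T_0 * ln(T_b/T_0))
ex = 4.18 * ((476.93 - 288.85) - 288.85 * ln(476.93/288.85))
ex = 180.71 kJ/kg


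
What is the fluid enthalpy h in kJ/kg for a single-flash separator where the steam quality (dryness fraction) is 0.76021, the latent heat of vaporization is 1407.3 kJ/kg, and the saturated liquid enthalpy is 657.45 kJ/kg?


h = hf + x * hfg
h = 657.45 + 0.76021 * 1407.3
h = 1727.3 kJ/kg


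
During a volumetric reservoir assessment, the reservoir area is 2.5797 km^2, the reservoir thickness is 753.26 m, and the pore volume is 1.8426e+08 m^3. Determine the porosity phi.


phi = Vp / (A * 1e6 * hr)
phi = 1.8426e+08 / (2.5797 * 1e6 * 753.26)
phi = 0.094824


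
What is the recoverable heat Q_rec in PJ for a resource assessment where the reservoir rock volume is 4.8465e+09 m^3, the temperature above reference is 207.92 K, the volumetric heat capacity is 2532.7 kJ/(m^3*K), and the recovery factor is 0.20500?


Step 1: Q_s = Vr*rhoc*dT/1e12 = 4.8465e+09*2532.7*207.92/1e12 = 2552.162 PJ
Step 2: Q_rec = Q_s * RF = 2552.162 * 0.205 = 523.19 PJ
Q_rec = 523.19 PJ


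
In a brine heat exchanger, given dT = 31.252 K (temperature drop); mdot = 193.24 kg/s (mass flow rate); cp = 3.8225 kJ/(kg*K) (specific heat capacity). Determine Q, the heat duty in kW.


Q = mdot * cp * dT / 1000
Q = 193.24 * 3.8225 * 31.252 / 1000
Q = 23.08460 MW
Convert: 23.08460 MW * 1000.0 = 23085 kW
Q = 23085 kW


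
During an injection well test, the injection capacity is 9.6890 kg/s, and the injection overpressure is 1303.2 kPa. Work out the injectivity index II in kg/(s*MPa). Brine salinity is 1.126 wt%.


II = mdot * 1000 / dP
II = 9.6890 * 1000 / 1303.2
II = 7.4348 kg/(s*MPa)


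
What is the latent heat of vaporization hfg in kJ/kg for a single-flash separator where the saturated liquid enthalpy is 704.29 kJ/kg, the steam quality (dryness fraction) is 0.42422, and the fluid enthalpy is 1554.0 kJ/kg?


hfg = (h - hf) / x
hfg = (1554.0 - 704.29) / 0.42422
hfg = 2003.0 kJ/kg


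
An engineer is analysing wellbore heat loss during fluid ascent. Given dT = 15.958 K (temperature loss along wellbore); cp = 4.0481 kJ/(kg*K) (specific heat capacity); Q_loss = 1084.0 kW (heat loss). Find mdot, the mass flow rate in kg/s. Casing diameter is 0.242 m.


mdot = Q_loss / (cp * dT)
mdot = 1084.0 / (4.0481 * 15.958)
mdot = 16.780 kg/s


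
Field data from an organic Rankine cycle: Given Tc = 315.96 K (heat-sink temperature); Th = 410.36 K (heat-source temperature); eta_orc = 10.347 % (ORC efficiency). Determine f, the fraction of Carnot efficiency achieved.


f = (eta_orc/100) / (1 - Tc/Th)
f = (10.347/100) / (1 - 315.96/410.36)
f = 0.44979


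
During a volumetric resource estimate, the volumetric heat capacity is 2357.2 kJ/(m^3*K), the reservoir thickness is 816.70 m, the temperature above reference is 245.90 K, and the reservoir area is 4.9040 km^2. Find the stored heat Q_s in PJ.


Step 1: Vr = A*1e6*hr = 4.904*1e6*816.7 = 4.005097e+09 m^3
Step 2: Q_s = Vr*rhoc*dT/1e12 = 4.005097e+09*2357.2*245.9/1e12 = 2321.5 PJ
Q_s = 2321.5 PJ


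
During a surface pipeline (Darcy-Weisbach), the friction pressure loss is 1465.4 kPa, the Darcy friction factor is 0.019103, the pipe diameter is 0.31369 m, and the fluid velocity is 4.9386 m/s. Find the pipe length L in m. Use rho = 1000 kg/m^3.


L = dP*1000*D / (f*rho*vel^2/2)
L = 1465.4*1000*0.31369 / (0.019103*1000*4.9386^2/2)
L = 1973.2 m


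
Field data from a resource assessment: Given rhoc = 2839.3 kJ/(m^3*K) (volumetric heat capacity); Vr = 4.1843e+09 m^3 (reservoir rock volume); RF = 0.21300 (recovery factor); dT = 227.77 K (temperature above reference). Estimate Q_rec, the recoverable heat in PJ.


Step 1: Q_s = Vr*rhoc*dT/1e12 = 4.1843e+09*2839.3*227.77/1e12 = 2706.018 PJ
Step 2: Q_rec = Q_s * RF = 2706.018 * 0.213 = 576.38 PJ
Q_rec = 576.38 PJ


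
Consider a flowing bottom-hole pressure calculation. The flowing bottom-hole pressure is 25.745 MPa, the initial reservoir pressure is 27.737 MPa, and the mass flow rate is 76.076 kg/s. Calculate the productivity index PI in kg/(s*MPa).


PI = mdot / (P_i - P_wf)
PI = 76.076 / (27.737 - 25.745)
PI = 38.191 kg/(s*MPa)


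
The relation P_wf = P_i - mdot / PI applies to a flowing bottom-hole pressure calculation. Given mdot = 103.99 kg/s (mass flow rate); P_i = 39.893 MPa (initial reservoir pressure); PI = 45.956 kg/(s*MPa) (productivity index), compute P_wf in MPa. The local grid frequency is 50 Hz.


P_wf = P_i - mdot / PI
P_wf = 39.893 - 103.99 / 45.956
P_wf = 37.630 MPa


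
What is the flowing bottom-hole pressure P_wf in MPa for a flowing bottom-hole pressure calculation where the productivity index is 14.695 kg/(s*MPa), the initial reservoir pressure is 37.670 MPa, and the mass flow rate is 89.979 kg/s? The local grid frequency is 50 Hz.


P_wf = P_i - mdot / PI
P_wf = 37.670 - 89.979 / 14.695
P_wf = 31.547 MPa


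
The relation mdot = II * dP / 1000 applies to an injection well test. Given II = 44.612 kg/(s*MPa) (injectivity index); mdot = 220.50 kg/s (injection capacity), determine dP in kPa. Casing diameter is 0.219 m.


dP = mdot * 1000 / II
dP = 220.50 * 1000 / 44.612
dP = 4942.6 kPa


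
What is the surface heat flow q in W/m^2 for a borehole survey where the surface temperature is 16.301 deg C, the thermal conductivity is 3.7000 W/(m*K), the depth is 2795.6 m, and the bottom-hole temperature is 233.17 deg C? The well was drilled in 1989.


Step 1: grad = (T_d - T_surf)/d * 1000 = (233.17 - 16.301)/2795.6 * 1000 = 77.57512 deg C/km
Step 2: q = k * grad / 1000 = 3.7 * 77.57512 / 1000 = 0.28703 W/m^2
q = 0.28703 W/m^2


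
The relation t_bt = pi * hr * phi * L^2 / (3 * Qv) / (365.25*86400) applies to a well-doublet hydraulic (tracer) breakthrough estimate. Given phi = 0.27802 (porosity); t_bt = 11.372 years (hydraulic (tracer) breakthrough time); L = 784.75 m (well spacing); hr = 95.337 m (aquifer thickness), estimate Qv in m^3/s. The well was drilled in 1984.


Qv = pi*hr*phi*L^2 / (3*t_bt*365.25*86400)
Qv = pi*95.337*0.27802*784.75^2 / (3*11.372*365.25*86400)
Qv = 0.047631 m^3/s


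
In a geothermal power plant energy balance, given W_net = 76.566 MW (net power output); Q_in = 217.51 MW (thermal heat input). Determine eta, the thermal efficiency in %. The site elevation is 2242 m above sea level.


eta = W_net / Q_in * 100
eta = 76.566 / 217.51 * 100
eta = 35.201 %


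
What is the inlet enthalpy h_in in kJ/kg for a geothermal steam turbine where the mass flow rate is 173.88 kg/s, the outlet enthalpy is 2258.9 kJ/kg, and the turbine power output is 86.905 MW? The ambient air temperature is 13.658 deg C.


h_in = h_out + P * 1000 / mdot
h_in = 2258.9 + 86.905 * 1000 / 173.88
h_in = 2758.7 kJ/kg


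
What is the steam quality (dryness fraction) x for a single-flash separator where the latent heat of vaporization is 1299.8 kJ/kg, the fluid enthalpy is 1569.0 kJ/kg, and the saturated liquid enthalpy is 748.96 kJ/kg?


x = (h - hf) / hfg
x = (1569.0 - 748.96) / 1299.8
x = 0.63090


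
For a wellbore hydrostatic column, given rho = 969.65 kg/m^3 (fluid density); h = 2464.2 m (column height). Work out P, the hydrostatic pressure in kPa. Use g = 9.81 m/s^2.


P = rho * g * h / 1e6
P = 969.65 * 9.81 * 2464.2 / 1e6
P = 23.44013 MPa
Convert: 23.44013 MPa * 1000.0 = 23440 kPa
P = 23440 kPa


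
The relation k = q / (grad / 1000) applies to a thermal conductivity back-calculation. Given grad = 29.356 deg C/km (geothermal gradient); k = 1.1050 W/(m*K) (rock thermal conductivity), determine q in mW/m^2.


q = k * grad / 1000
q = 1.1050 * 29.356 / 1000
q = 0.03243838 W/m^2
Convert: 0.03243838 W/m^2 * 1000.0 = 32.438 mW/m^2
q = 32.438 mW/m^2


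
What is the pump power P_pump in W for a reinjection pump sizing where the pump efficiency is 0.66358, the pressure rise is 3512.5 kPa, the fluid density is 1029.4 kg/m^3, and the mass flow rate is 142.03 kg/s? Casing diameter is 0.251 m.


P_pump = mdot * dP / (rho * eta)
P_pump = 142.03 * 3512.5 / (1029.4 * 0.66358)
P_pump = 730.3297 kW
Convert: 730.3297 kW * 1000.0 = 7.3033e+05 W
P_pump = 7.3033e+05 W


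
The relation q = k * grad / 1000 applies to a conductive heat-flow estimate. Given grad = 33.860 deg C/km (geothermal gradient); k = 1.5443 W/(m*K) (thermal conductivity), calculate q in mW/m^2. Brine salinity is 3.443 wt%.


q = k * grad / 1000
q = 1.5443 * 33.860 / 1000
q = 0.05229000 W/m^2
Convert: 0.05229000 W/m^2 * 1000.0 = 52.290 mW/m^2
q = 52.290 mW/m^2


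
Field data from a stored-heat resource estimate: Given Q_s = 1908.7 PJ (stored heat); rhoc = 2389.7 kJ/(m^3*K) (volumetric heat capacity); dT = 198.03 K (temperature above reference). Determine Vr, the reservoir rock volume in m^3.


Vr = Q_s * 1e12 / (rhoc * dT)
Vr = 1908.7 * 1e12 / (2389.7 * 198.03)
Vr = 4.0333e+09 m^3


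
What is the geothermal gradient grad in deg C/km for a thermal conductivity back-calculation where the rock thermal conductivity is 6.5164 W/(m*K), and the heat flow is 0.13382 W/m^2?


grad = q / k * 1000
grad = 0.13382 / 6.5164 * 1000
grad = 20.536 deg C/km


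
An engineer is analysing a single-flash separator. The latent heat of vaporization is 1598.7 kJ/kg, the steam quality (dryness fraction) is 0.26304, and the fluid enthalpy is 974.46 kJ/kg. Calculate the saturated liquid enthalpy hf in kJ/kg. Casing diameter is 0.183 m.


hf = h - x * hfg
hf = 974.46 - 0.26304 * 1598.7
hf = 553.94 kJ/kg


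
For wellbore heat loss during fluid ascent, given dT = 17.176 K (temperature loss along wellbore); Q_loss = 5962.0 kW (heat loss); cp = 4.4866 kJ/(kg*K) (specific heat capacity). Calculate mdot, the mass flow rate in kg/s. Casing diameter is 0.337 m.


mdot = Q_loss / (cp * dT)
mdot = 5962.0 / (4.4866 * 17.176)
mdot = 77.366 kg/s


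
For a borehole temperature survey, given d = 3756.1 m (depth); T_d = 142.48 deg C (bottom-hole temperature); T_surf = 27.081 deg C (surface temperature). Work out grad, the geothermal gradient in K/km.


grad = (T_d - T_surf) / d * 1000
grad = (142.48 - 27.081) / 3756.1 * 1000
grad = 30.72309 deg C/km
Convert: 30.72309 deg C/km * 1.0 = 30.723 K/km
grad = 30.723 K/km


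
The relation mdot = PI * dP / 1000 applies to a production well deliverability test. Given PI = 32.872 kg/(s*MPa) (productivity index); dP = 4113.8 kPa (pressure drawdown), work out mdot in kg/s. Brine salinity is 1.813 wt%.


mdot = PI * dP / 1000
mdot = 32.872 * 4113.8 / 1000
mdot = 135.23 kg/s


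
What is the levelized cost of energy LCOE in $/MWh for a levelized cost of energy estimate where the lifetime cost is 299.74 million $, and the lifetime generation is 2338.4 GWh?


LCOE = C_tot / E_tot * 100
LCOE = 299.74 / 2338.4 * 100
LCOE = 12.81817 cents/kWh
Convert: 12.81817 cents/kWh * 10.0 = 128.18 $/MWh
LCOE = 128.18 $/MWh


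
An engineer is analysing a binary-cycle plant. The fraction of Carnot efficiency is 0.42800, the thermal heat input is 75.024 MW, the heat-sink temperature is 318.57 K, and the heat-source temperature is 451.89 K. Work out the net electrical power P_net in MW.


Step 1: eta = (1 - Tc/Th)*f = (1 - 318.57/451.89)*0.428 = 0.1262718
Step 2: P_net = eta * Q_in = 0.1262718 * 75.024 = 9.4734 MW
P_net = 9.4734 MW


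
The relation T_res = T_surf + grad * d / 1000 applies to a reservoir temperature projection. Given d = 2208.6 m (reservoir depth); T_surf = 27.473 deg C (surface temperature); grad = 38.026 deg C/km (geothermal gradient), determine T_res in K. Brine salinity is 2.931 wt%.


T_res = T_surf + grad * d / 1000
T_res = 27.473 + 38.026 * 2208.6 / 1000
T_res = 111.4572 deg C
Convert to K: 111.4572 + 273.15 = 384.61 K
T_res = 384.61 K


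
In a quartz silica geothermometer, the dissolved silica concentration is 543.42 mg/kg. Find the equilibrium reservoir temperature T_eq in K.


T_eq = 1309 / (5.19 - log10(SiO2)) - 273.15
T_eq = 1309 / (5.19 - log10(543.42)) - 273.15
T_eq = 260.0770 deg C
Convert to K: 260.0770 + 273.15 = 533.23 K
T_eq = 533.23 K


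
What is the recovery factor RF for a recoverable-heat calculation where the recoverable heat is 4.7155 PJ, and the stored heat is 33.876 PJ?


RF = Q_rec / Q_s
RF = 4.7155 / 33.876
RF = 0.13920


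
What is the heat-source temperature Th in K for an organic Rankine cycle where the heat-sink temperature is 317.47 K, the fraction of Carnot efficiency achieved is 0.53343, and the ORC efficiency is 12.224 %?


Th = Tc / (1 - (eta_orc/100)/f)
Th = 317.47 / (1 - (12.224/100)/0.53343)
Th = 411.85 K
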